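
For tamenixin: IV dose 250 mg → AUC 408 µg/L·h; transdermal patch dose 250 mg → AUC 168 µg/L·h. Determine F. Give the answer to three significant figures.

F = 0.412

F = (AUC_ev / D_ev) / (AUC_iv / D_iv)
  = (168/250) / (408/250)
  = 0.672 / 1.632 = 0.4118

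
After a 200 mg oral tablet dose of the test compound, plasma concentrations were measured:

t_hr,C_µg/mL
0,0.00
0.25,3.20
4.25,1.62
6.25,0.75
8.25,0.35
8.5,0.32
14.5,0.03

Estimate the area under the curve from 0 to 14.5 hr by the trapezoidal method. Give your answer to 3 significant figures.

AUC = 14.6 µg/mL·hr

Trapezoidal AUC_0→14.5:
  [0→0.25]: (0.00+3.20)/2 × 0.25 = 0.4
  [0.25→4.25]: (3.20+1.62)/2 × 4 = 9.64
  [4.25→6.25]: (1.62+0.75)/2 × 2 = 2.37
  [6.25→8.25]: (0.75+0.35)/2 × 2 = 1.1
  [8.25→8.5]: (0.35+0.32)/2 × 0.25 = 0.08375
  [8.5→14.5]: (0.32+0.03)/2 × 6 = 1.05
  Sum = 14.64375 µg/mL·hr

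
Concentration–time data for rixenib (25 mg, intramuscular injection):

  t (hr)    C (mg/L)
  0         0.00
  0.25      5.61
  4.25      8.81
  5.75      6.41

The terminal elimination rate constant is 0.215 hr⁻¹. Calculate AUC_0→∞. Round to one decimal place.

Trapezoidal AUC_0→5.75:
  [0→0.25]: (0.00+5.61)/2 × 0.25 = 0.70125
  [0.25→4.25]: (5.61+8.81)/2 × 4 = 28.84
  [4.25→5.75]: (8.81+6.41)/2 × 1.5 = 11.415
  Sum = 40.95625 mg/L·hr
Extrapolated tail: C_last / k_e = 6.41 / 0.215 = 29.814
AUC_0→∞ = 40.95625 + 29.814 = 70.77025 mg/L·hr

AUC = 70.8 mg/L·hr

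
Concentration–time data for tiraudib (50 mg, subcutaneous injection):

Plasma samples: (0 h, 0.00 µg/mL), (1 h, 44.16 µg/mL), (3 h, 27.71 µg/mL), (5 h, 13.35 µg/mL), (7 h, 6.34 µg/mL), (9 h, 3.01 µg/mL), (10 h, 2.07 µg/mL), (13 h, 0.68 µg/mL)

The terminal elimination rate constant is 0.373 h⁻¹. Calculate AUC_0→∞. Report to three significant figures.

AUC = 173 µg/mL·h

Trapezoidal AUC_0→13:
  [0→1]: (0.00+44.16)/2 × 1 = 22.08
  [1→3]: (44.16+27.71)/2 × 2 = 71.87
  [3→5]: (27.71+13.35)/2 × 2 = 41.06
  [5→7]: (13.35+6.34)/2 × 2 = 19.69
  [7→9]: (6.34+3.01)/2 × 2 = 9.35
  [9→10]: (3.01+2.07)/2 × 1 = 2.54
  [10→13]: (2.07+0.68)/2 × 3 = 4.125
  Sum = 170.715 µg/mL·h
Extrapolated tail: C_last / k_e = 0.68 / 0.373 = 1.823
AUC_0→∞ = 170.715 + 1.823 = 172.538 µg/mL·h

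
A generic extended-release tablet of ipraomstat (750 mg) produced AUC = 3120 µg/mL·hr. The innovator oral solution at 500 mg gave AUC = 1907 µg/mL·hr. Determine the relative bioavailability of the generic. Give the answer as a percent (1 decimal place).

F_rel = 109.1%

F_rel = (AUC_test/D_test) / (AUC_ref/D_ref)
      = (3120/750) / (1907/500)
      = 4.16 / 3.814 = 1.0907 = 109.07%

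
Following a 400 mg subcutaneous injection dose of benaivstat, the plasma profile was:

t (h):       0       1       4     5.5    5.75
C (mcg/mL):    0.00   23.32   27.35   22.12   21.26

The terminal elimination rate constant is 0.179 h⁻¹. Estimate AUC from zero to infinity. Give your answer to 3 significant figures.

AUC = 249 mcg/mL·h

Trapezoidal AUC_0→5.75:
  [0→1]: (0.00+23.32)/2 × 1 = 11.66
  [1→4]: (23.32+27.35)/2 × 3 = 76.005
  [4→5.5]: (27.35+22.12)/2 × 1.5 = 37.1025
  [5.5→5.75]: (22.12+21.26)/2 × 0.25 = 5.4225
  Sum = 130.19 mcg/mL·h
Extrapolated tail: C_last / k_e = 21.26 / 0.179 = 118.771
AUC_0→∞ = 130.19 + 118.771 = 248.961 mcg/mL·h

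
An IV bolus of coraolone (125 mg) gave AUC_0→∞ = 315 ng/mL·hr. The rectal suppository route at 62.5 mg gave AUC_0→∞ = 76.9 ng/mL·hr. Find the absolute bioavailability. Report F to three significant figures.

F = 0.488

F = (AUC_ev / D_ev) / (AUC_iv / D_iv)
  = (76.9/62.5) / (315/125)
  = 1.2304 / 2.52 = 0.4883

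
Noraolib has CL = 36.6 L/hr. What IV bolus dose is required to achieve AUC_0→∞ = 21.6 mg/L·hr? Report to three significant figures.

Dose = 791 mg

Dose_iv = CL × AUC_0→∞
     = 36.6 × 21.6 = 790.56 mg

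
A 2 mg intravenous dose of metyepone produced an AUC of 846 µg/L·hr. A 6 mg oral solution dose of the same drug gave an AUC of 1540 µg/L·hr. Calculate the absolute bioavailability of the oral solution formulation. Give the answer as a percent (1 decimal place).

F = 60.7%

F = (AUC_ev / D_ev) / (AUC_iv / D_iv)
  = (1540/6) / (846/2)
  = 256.667 / 423 = 0.6068
  = 60.68%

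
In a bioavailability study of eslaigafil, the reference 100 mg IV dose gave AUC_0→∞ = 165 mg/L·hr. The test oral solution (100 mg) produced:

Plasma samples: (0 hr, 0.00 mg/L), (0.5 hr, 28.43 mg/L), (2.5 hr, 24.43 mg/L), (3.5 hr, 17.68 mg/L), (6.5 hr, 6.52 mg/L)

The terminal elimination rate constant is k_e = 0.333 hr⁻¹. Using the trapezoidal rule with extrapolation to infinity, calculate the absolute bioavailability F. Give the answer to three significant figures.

Trapezoidal AUC_0→6.5 (oral solution):
  [0→0.5]: (0.00+28.43)/2 × 0.5 = 7.1075
  [0.5→2.5]: (28.43+24.43)/2 × 2 = 52.86
  [2.5→3.5]: (24.43+17.68)/2 × 1 = 21.055
  [3.5→6.5]: (17.68+6.52)/2 × 3 = 36.3
  Sum = 117.3225 mg/L·hr
Tail: C_last/k_e = 6.52/0.333 = 19.580
AUC_0→∞ (oral solution) = 117.3225 + 19.580 = 136.9025 mg/L·hr
F = (AUC_ev/D_ev)/(AUC_iv/D_iv) = (136.9025/100)/(165/100) = 1.369025/1.65 = 0.8297

F = 0.830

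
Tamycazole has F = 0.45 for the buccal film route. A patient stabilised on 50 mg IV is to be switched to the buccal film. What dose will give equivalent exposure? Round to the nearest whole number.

D_buccal = 111 mg

For equal systemic exposure: F × D_ev = D_iv
D_ev = D_iv / F = 50 / 0.45 = 111.111 mg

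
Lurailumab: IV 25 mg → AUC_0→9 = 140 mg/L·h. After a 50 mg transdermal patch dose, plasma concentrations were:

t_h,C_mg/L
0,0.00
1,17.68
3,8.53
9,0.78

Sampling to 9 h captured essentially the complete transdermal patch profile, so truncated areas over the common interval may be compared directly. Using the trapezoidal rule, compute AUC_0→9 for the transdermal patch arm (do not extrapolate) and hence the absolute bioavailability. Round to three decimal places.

F = 0.225

Trapezoidal AUC_0→9 (transdermal patch):
  [0→1]: (0.00+17.68)/2 × 1 = 8.84
  [1→3]: (17.68+8.53)/2 × 2 = 26.21
  [3→9]: (8.53+0.78)/2 × 6 = 27.93
  Sum = 62.98 mg/L·h
F = (AUC_ev/D_ev)/(AUC_iv/D_iv) = (62.98/50)/(140/25) = 1.2596/5.6 = 0.2249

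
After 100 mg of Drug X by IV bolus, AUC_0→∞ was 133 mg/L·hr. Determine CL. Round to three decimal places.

CL = Dose_iv / AUC_0→∞
   = 100 / 133 = 0.75188 L/hr

CL = 0.752 L/hr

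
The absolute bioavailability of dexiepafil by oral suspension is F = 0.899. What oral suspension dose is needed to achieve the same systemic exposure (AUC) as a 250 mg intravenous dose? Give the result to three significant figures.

For equal systemic exposure: F × D_ev = D_iv
D_ev = D_iv / F = 250 / 0.899 = 278.087 mg

D_oral = 278 mg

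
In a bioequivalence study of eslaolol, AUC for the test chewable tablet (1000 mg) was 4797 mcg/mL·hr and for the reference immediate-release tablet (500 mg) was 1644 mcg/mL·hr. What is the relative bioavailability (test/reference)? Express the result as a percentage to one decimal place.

F_rel = 145.9%

F_rel = (AUC_test/D_test) / (AUC_ref/D_ref)
      = (4797/1000) / (1644/500)
      = 4.797 / 3.288 = 1.4589 = 145.89%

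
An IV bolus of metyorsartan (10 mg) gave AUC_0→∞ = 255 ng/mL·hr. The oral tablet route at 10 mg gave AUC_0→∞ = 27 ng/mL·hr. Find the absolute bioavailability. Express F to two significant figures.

F = (AUC_ev / D_ev) / (AUC_iv / D_iv)
  = (27/10) / (255/10)
  = 2.7 / 25.5 = 0.1059

F = 0.11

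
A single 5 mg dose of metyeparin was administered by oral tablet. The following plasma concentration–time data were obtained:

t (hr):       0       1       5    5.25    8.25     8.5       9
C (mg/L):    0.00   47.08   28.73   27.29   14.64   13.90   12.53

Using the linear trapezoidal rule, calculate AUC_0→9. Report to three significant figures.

Trapezoidal AUC_0→9:
  [0→1]: (0.00+47.08)/2 × 1 = 23.54
  [1→5]: (47.08+28.73)/2 × 4 = 151.62
  [5→5.25]: (28.73+27.29)/2 × 0.25 = 7.0025
  [5.25→8.25]: (27.29+14.64)/2 × 3 = 62.895
  [8.25→8.5]: (14.64+13.90)/2 × 0.25 = 3.5675
  [8.5→9]: (13.90+12.53)/2 × 0.5 = 6.6075
  Sum = 255.2325 mg/L·hr

AUC = 255 mg/L·hr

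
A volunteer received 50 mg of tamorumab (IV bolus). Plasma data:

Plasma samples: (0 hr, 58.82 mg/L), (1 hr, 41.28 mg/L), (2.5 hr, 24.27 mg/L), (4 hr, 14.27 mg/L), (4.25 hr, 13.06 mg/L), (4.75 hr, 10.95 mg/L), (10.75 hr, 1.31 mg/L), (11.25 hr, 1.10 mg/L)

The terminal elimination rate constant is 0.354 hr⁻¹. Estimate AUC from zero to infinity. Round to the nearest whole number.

Trapezoidal AUC_0→11.25:
  [0→1]: (58.82+41.28)/2 × 1 = 50.05
  [1→2.5]: (41.28+24.27)/2 × 1.5 = 49.1625
  [2.5→4]: (24.27+14.27)/2 × 1.5 = 28.905
  [4→4.25]: (14.27+13.06)/2 × 0.25 = 3.41625
  [4.25→4.75]: (13.06+10.95)/2 × 0.5 = 6.0025
  [4.75→10.75]: (10.95+1.31)/2 × 6 = 36.78
  [10.75→11.25]: (1.31+1.10)/2 × 0.5 = 0.6025
  Sum = 174.91875 mg/L·hr
Extrapolated tail: C_last / k_e = 1.10 / 0.354 = 3.107
AUC_0→∞ = 174.91875 + 3.107 = 178.02575 mg/L·hr

AUC = 178 mg/L·hr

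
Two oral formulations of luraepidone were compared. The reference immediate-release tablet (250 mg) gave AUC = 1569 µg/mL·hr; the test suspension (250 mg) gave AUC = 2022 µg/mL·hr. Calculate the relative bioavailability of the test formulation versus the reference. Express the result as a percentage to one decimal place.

F_rel = 128.9%

F_rel = (AUC_test/D_test) / (AUC_ref/D_ref)
      = (2022/250) / (1569/250)
      = 8.088 / 6.276 = 1.2887 = 128.87%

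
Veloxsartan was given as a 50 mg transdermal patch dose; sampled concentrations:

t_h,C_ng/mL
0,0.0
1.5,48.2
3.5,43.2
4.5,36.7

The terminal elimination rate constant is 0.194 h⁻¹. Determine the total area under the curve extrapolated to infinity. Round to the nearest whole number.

Trapezoidal AUC_0→4.5:
  [0→1.5]: (0.0+48.2)/2 × 1.5 = 36.15
  [1.5→3.5]: (48.2+43.2)/2 × 2 = 91.4
  [3.5→4.5]: (43.2+36.7)/2 × 1 = 39.95
  Sum = 167.5 ng/mL·h
Extrapolated tail: C_last / k_e = 36.7 / 0.194 = 189.175
AUC_0→∞ = 167.5 + 189.175 = 356.675 ng/mL·h

AUC = 357 ng/mL·h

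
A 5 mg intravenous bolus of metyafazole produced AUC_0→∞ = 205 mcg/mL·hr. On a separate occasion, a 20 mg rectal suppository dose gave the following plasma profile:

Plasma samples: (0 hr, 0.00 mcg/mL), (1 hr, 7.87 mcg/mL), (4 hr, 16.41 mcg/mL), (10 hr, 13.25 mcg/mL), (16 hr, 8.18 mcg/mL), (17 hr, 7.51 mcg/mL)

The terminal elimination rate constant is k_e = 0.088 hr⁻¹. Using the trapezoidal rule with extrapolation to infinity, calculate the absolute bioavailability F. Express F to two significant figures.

F = 0.35

Trapezoidal AUC_0→17 (rectal suppository):
  [0→1]: (0.00+7.87)/2 × 1 = 3.935
  [1→4]: (7.87+16.41)/2 × 3 = 36.42
  [4→10]: (16.41+13.25)/2 × 6 = 88.98
  [10→16]: (13.25+8.18)/2 × 6 = 64.29
  [16→17]: (8.18+7.51)/2 × 1 = 7.845
  Sum = 201.47 mcg/mL·hr
Tail: C_last/k_e = 7.51/0.088 = 85.341
AUC_0→∞ (rectal suppository) = 201.47 + 85.341 = 286.811 mcg/mL·hr
F = (AUC_ev/D_ev)/(AUC_iv/D_iv) = (286.811/20)/(205/5) = 14.34055/41 = 0.3498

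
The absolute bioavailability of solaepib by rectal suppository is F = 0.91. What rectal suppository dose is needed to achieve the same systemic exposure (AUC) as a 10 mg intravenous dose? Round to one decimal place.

For equal systemic exposure: F × D_ev = D_iv
D_ev = D_iv / F = 10 / 0.91 = 10.989 mg

D_rectal = 11.0 mg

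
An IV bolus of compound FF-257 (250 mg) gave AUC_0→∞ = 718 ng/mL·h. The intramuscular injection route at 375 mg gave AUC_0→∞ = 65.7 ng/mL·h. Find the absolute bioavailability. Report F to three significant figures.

F = (AUC_ev / D_ev) / (AUC_iv / D_iv)
  = (65.7/375) / (718/250)
  = 0.1752 / 2.872 = 0.0610

F = 0.0610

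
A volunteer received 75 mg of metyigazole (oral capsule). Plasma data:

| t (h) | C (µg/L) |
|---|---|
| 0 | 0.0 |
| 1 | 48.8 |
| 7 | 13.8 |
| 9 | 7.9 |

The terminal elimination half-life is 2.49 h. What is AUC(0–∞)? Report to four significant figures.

Trapezoidal AUC_0→9:
  [0→1]: (0.0+48.8)/2 × 1 = 24.4
  [1→7]: (48.8+13.8)/2 × 6 = 187.8
  [7→9]: (13.8+7.9)/2 × 2 = 21.7
  Sum = 233.9 µg/L·h
k_e = ln2 / t½ = 0.693147 / 2.49 = 0.2784 h^-1
Extrapolated tail: C_last / k_e = 7.9 / 0.2784 = 28.376
AUC_0→∞ = 233.9 + 28.376 = 262.276 µg/L·h

AUC = 262.3 µg/L·h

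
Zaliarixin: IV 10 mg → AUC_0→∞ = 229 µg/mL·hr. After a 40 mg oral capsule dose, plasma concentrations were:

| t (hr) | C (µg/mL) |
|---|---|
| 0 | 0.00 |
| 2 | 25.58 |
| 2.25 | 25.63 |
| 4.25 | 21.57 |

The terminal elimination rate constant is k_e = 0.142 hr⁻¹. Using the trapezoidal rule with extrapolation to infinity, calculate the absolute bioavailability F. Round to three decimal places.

Trapezoidal AUC_0→4.25 (oral capsule):
  [0→2]: (0.00+25.58)/2 × 2 = 25.58
  [2→2.25]: (25.58+25.63)/2 × 0.25 = 6.40125
  [2.25→4.25]: (25.63+21.57)/2 × 2 = 47.2
  Sum = 79.18125 µg/mL·hr
Tail: C_last/k_e = 21.57/0.142 = 151.901
AUC_0→∞ (oral capsule) = 79.18125 + 151.901 = 231.08225 µg/mL·hr
F = (AUC_ev/D_ev)/(AUC_iv/D_iv) = (231.08225/40)/(229/10) = 5.77706/22.9 = 0.2523

F = 0.252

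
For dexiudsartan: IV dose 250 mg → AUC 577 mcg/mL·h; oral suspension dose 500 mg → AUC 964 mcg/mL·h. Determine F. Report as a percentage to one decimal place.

F = 83.5%

F = (AUC_ev / D_ev) / (AUC_iv / D_iv)
  = (964/500) / (577/250)
  = 1.928 / 2.308 = 0.8354
  = 83.54%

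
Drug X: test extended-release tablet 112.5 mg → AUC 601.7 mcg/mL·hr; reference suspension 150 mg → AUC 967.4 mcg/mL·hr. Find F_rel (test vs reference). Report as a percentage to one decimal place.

F_rel = (AUC_test/D_test) / (AUC_ref/D_ref)
      = (601.7/112.5) / (967.4/150)
      = 5.34844 / 6.44933 = 0.8293 = 82.93%

F_rel = 82.9%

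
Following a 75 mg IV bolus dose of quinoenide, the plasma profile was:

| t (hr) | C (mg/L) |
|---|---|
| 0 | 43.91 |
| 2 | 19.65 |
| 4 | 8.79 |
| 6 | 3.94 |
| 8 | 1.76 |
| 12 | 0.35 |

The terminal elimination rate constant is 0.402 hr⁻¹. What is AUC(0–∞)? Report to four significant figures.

Trapezoidal AUC_0→12:
  [0→2]: (43.91+19.65)/2 × 2 = 63.56
  [2→4]: (19.65+8.79)/2 × 2 = 28.44
  [4→6]: (8.79+3.94)/2 × 2 = 12.73
  [6→8]: (3.94+1.76)/2 × 2 = 5.7
  [8→12]: (1.76+0.35)/2 × 4 = 4.22
  Sum = 114.65 mg/L·hr
Extrapolated tail: C_last / k_e = 0.35 / 0.402 = 0.871
AUC_0→∞ = 114.65 + 0.871 = 115.521 mg/L·hr

AUC = 115.5 mg/L·hr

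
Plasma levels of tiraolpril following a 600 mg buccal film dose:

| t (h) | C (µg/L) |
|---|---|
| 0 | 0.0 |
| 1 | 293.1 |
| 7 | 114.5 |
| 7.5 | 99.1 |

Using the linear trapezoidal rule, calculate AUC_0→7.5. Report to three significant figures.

AUC = 1420 µg/L·h

Trapezoidal AUC_0→7.5:
  [0→1]: (0.0+293.1)/2 × 1 = 146.55
  [1→7]: (293.1+114.5)/2 × 6 = 1222.8
  [7→7.5]: (114.5+99.1)/2 × 0.5 = 53.4
  Sum = 1422.75 µg/L·h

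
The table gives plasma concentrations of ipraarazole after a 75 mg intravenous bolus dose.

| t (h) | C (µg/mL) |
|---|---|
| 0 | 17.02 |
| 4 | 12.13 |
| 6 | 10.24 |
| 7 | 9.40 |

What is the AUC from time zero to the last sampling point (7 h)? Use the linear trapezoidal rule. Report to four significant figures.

Trapezoidal AUC_0→7:
  [0→4]: (17.02+12.13)/2 × 4 = 58.3
  [4→6]: (12.13+10.24)/2 × 2 = 22.37
  [6→7]: (10.24+9.40)/2 × 1 = 9.82
  Sum = 90.49 µg/mL·h

AUC = 90.49 µg/mL·h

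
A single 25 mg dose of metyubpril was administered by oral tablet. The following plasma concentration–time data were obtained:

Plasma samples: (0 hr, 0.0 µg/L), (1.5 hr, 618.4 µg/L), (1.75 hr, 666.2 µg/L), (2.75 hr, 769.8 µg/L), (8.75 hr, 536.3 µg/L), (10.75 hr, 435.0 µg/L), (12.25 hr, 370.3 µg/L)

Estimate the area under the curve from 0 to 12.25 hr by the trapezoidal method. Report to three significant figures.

Trapezoidal AUC_0→12.25:
  [0→1.5]: (0.0+618.4)/2 × 1.5 = 463.8
  [1.5→1.75]: (618.4+666.2)/2 × 0.25 = 160.575
  [1.75→2.75]: (666.2+769.8)/2 × 1 = 718.0
  [2.75→8.75]: (769.8+536.3)/2 × 6 = 3918.3
  [8.75→10.75]: (536.3+435.0)/2 × 2 = 971.3
  [10.75→12.25]: (435.0+370.3)/2 × 1.5 = 603.975
  Sum = 6835.95 µg/L·hr

AUC = 6840 µg/L·hr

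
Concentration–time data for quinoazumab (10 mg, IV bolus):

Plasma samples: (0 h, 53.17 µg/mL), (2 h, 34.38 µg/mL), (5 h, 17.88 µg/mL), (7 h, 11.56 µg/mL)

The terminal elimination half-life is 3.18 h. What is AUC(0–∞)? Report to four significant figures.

AUC = 248.4 µg/mL·h

Trapezoidal AUC_0→7:
  [0→2]: (53.17+34.38)/2 × 2 = 87.55
  [2→5]: (34.38+17.88)/2 × 3 = 78.39
  [5→7]: (17.88+11.56)/2 × 2 = 29.44
  Sum = 195.38 µg/mL·h
k_e = ln2 / t½ = 0.693147 / 3.18 = 0.2180 h^-1
Extrapolated tail: C_last / k_e = 11.56 / 0.218 = 53.028
AUC_0→∞ = 195.38 + 53.028 = 248.408 µg/mL·h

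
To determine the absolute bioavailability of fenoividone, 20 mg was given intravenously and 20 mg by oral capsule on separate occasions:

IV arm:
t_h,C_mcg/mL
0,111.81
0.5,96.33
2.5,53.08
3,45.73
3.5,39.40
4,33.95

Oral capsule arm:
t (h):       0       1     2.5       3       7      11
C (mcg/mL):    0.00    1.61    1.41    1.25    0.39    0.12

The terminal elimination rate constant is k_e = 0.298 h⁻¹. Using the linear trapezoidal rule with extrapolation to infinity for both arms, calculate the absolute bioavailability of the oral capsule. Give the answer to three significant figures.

Trapezoidal AUC_0→4 (IV):
  [0→0.5]: (111.81+96.33)/2 × 0.5 = 52.035
  [0.5→2.5]: (96.33+53.08)/2 × 2 = 149.41
  [2.5→3]: (53.08+45.73)/2 × 0.5 = 24.7025
  [3→3.5]: (45.73+39.40)/2 × 0.5 = 21.2825
  [3.5→4]: (39.40+33.95)/2 × 0.5 = 18.3375
  Sum = 265.7675 mcg/mL·h
IV tail: 33.95/0.298 = 113.926; AUC_iv,0→∞ = 265.7675 + 113.926 = 379.6935 mcg/mL·h
Trapezoidal AUC_0→11 (oral capsule):
  [0→1]: (0.00+1.61)/2 × 1 = 0.805
  [1→2.5]: (1.61+1.41)/2 × 1.5 = 2.265
  [2.5→3]: (1.41+1.25)/2 × 0.5 = 0.665
  [3→7]: (1.25+0.39)/2 × 4 = 3.28
  [7→11]: (0.39+0.12)/2 × 4 = 1.02
  Sum = 8.035 mcg/mL·h
oral capsule tail: 0.12/0.298 = 0.403; AUC_ev,0→∞ = 8.035 + 0.403 = 8.438 mcg/mL·h
F = (AUC_ev/D_ev)/(AUC_iv/D_iv) = (8.438/20)/(379.6935/20) = 0.4219/18.984675 = 0.0222

F = 0.0222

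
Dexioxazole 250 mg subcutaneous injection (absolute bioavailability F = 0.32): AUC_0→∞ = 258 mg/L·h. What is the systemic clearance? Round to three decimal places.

CL = F × Dose / AUC_0→∞
   = 0.32 × 250 / 258 = 0.310078 L/h

CL = 0.310 L/h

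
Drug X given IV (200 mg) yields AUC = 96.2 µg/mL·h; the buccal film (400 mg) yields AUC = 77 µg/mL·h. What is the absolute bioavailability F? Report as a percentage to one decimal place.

F = (AUC_ev / D_ev) / (AUC_iv / D_iv)
  = (77/400) / (96.2/200)
  = 0.1925 / 0.481 = 0.4002
  = 40.02%

F = 40.0%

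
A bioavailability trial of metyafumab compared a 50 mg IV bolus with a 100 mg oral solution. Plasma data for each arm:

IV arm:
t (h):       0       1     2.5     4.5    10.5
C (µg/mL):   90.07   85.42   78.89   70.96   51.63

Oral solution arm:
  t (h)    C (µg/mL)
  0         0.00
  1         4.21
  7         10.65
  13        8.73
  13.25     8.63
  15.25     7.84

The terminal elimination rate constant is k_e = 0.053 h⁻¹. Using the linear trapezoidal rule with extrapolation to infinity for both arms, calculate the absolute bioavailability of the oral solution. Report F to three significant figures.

Trapezoidal AUC_0→10.5 (IV):
  [0→1]: (90.07+85.42)/2 × 1 = 87.745
  [1→2.5]: (85.42+78.89)/2 × 1.5 = 123.2325
  [2.5→4.5]: (78.89+70.96)/2 × 2 = 149.85
  [4.5→10.5]: (70.96+51.63)/2 × 6 = 367.77
  Sum = 728.5975 µg/mL·h
IV tail: 51.63/0.053 = 974.151; AUC_iv,0→∞ = 728.5975 + 974.151 = 1702.7485 µg/mL·h
Trapezoidal AUC_0→15.25 (oral solution):
  [0→1]: (0.00+4.21)/2 × 1 = 2.105
  [1→7]: (4.21+10.65)/2 × 6 = 44.58
  [7→13]: (10.65+8.73)/2 × 6 = 58.14
  [13→13.25]: (8.73+8.63)/2 × 0.25 = 2.17
  [13.25→15.25]: (8.63+7.84)/2 × 2 = 16.47
  Sum = 123.465 µg/mL·h
oral solution tail: 7.84/0.053 = 147.925; AUC_ev,0→∞ = 123.465 + 147.925 = 271.39 µg/mL·h
F = (AUC_ev/D_ev)/(AUC_iv/D_iv) = (271.39/100)/(1702.7485/50) = 2.7139/34.05497 = 0.0797

F = 0.0797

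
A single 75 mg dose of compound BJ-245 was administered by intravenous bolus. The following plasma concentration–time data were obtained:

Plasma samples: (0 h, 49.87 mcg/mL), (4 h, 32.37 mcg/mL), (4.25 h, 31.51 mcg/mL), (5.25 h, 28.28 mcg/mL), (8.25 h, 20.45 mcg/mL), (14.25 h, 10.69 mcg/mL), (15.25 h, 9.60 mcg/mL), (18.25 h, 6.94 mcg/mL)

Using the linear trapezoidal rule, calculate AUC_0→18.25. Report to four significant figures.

AUC = 403.8 mcg/mL·h

Trapezoidal AUC_0→18.25:
  [0→4]: (49.87+32.37)/2 × 4 = 164.48
  [4→4.25]: (32.37+31.51)/2 × 0.25 = 7.985
  [4.25→5.25]: (31.51+28.28)/2 × 1 = 29.895
  [5.25→8.25]: (28.28+20.45)/2 × 3 = 73.095
  [8.25→14.25]: (20.45+10.69)/2 × 6 = 93.42
  [14.25→15.25]: (10.69+9.60)/2 × 1 = 10.145
  [15.25→18.25]: (9.60+6.94)/2 × 3 = 24.81
  Sum = 403.83 mcg/mL·h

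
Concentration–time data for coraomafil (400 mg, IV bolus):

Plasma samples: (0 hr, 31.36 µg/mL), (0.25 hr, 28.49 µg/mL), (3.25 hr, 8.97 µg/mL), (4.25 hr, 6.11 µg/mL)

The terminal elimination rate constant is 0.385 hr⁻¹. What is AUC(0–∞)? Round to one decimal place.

Trapezoidal AUC_0→4.25:
  [0→0.25]: (31.36+28.49)/2 × 0.25 = 7.48125
  [0.25→3.25]: (28.49+8.97)/2 × 3 = 56.19
  [3.25→4.25]: (8.97+6.11)/2 × 1 = 7.54
  Sum = 71.21125 µg/mL·hr
Extrapolated tail: C_last / k_e = 6.11 / 0.385 = 15.870
AUC_0→∞ = 71.21125 + 15.870 = 87.08125 µg/mL·hr

AUC = 87.1 µg/mL·hr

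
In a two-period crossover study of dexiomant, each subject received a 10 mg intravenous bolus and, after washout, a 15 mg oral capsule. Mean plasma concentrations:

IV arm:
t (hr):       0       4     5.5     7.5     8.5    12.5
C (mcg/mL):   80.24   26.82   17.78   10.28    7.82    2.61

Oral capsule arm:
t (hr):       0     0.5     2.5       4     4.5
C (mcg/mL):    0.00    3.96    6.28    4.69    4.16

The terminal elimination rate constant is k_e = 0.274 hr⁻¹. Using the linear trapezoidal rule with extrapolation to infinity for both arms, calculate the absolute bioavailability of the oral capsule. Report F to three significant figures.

F = 0.0780

Trapezoidal AUC_0→12.5 (IV):
  [0→4]: (80.24+26.82)/2 × 4 = 214.12
  [4→5.5]: (26.82+17.78)/2 × 1.5 = 33.45
  [5.5→7.5]: (17.78+10.28)/2 × 2 = 28.06
  [7.5→8.5]: (10.28+7.82)/2 × 1 = 9.05
  [8.5→12.5]: (7.82+2.61)/2 × 4 = 20.86
  Sum = 305.54 mcg/mL·hr
IV tail: 2.61/0.274 = 9.526; AUC_iv,0→∞ = 305.54 + 9.526 = 315.066 mcg/mL·hr
Trapezoidal AUC_0→4.5 (oral capsule):
  [0→0.5]: (0.00+3.96)/2 × 0.5 = 0.99
  [0.5→2.5]: (3.96+6.28)/2 × 2 = 10.24
  [2.5→4]: (6.28+4.69)/2 × 1.5 = 8.2275
  [4→4.5]: (4.69+4.16)/2 × 0.5 = 2.2125
  Sum = 21.67 mcg/mL·hr
oral capsule tail: 4.16/0.274 = 15.182; AUC_ev,0→∞ = 21.67 + 15.182 = 36.852 mcg/mL·hr
F = (AUC_ev/D_ev)/(AUC_iv/D_iv) = (36.852/15)/(315.066/10) = 2.4568/31.5066 = 0.0780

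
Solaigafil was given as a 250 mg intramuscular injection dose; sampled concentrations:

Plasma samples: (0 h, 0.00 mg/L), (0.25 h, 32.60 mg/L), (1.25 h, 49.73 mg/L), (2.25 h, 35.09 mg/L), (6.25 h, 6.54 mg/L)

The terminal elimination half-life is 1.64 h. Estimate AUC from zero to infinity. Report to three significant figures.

Trapezoidal AUC_0→6.25:
  [0→0.25]: (0.00+32.60)/2 × 0.25 = 4.075
  [0.25→1.25]: (32.60+49.73)/2 × 1 = 41.165
  [1.25→2.25]: (49.73+35.09)/2 × 1 = 42.41
  [2.25→6.25]: (35.09+6.54)/2 × 4 = 83.26
  Sum = 170.91 mg/L·h
k_e = ln2 / t½ = 0.693147 / 1.64 = 0.4227 h^-1
Extrapolated tail: C_last / k_e = 6.54 / 0.4227 = 15.472
AUC_0→∞ = 170.91 + 15.472 = 186.382 mg/L·h

AUC = 186 mg/L·h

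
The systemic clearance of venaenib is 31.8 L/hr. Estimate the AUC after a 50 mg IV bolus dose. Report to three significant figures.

AUC_0→∞ = Dose_iv / CL
        = 50 / 31.8 = 1.57233 mg/L·hr

AUC = 1.57 mg/L·hr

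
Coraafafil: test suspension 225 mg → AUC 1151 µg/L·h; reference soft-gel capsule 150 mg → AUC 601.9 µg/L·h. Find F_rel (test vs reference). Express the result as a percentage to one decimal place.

F_rel = (AUC_test/D_test) / (AUC_ref/D_ref)
      = (1151/225) / (601.9/150)
      = 5.11556 / 4.01267 = 1.2749 = 127.49%

F_rel = 127.5%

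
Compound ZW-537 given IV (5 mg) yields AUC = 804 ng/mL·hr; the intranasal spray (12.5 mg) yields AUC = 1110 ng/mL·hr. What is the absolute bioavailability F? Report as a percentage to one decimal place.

F = 55.2%

F = (AUC_ev / D_ev) / (AUC_iv / D_iv)
  = (1110/12.5) / (804/5)
  = 88.8 / 160.8 = 0.5522
  = 55.22%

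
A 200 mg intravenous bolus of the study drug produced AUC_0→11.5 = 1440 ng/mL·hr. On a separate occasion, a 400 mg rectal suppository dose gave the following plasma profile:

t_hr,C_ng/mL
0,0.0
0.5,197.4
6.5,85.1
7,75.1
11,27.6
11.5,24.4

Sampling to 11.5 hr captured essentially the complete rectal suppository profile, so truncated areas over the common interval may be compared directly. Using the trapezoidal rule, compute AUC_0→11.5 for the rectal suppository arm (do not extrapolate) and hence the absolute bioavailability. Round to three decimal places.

Trapezoidal AUC_0→11.5 (rectal suppository):
  [0→0.5]: (0.0+197.4)/2 × 0.5 = 49.35
  [0.5→6.5]: (197.4+85.1)/2 × 6 = 847.5
  [6.5→7]: (85.1+75.1)/2 × 0.5 = 40.05
  [7→11]: (75.1+27.6)/2 × 4 = 205.4
  [11→11.5]: (27.6+24.4)/2 × 0.5 = 13.0
  Sum = 1155.3 ng/mL·hr
F = (AUC_ev/D_ev)/(AUC_iv/D_iv) = (1155.3/400)/(1440/200) = 2.88825/7.2 = 0.4011

F = 0.401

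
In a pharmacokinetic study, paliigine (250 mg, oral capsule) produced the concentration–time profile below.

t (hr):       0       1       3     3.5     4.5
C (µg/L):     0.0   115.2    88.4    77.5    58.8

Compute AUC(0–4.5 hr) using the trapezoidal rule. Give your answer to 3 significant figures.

AUC = 371 µg/L·hr

Trapezoidal AUC_0→4.5:
  [0→1]: (0.0+115.2)/2 × 1 = 57.6
  [1→3]: (115.2+88.4)/2 × 2 = 203.6
  [3→3.5]: (88.4+77.5)/2 × 0.5 = 41.475
  [3.5→4.5]: (77.5+58.8)/2 × 1 = 68.15
  Sum = 370.825 µg/L·hr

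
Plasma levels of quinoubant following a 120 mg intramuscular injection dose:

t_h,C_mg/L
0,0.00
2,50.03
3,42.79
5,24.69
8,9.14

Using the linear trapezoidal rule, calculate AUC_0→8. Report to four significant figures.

AUC = 214.7 mg/L·h

Trapezoidal AUC_0→8:
  [0→2]: (0.00+50.03)/2 × 2 = 50.03
  [2→3]: (50.03+42.79)/2 × 1 = 46.41
  [3→5]: (42.79+24.69)/2 × 2 = 67.48
  [5→8]: (24.69+9.14)/2 × 3 = 50.745
  Sum = 214.665 mg/L·h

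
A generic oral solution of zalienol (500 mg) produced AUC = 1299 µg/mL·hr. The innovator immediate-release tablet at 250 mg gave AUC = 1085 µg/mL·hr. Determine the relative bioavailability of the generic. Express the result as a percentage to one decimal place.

F_rel = 59.9%

F_rel = (AUC_test/D_test) / (AUC_ref/D_ref)
      = (1299/500) / (1085/250)
      = 2.598 / 4.34 = 0.5986 = 59.86%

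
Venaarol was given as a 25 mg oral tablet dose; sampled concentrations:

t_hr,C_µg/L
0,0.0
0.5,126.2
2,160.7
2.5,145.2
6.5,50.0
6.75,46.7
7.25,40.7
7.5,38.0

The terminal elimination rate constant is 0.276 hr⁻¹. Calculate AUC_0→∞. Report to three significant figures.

AUC = 895 µg/L·hr

Trapezoidal AUC_0→7.5:
  [0→0.5]: (0.0+126.2)/2 × 0.5 = 31.55
  [0.5→2]: (126.2+160.7)/2 × 1.5 = 215.175
  [2→2.5]: (160.7+145.2)/2 × 0.5 = 76.475
  [2.5→6.5]: (145.2+50.0)/2 × 4 = 390.4
  [6.5→6.75]: (50.0+46.7)/2 × 0.25 = 12.0875
  [6.75→7.25]: (46.7+40.7)/2 × 0.5 = 21.85
  [7.25→7.5]: (40.7+38.0)/2 × 0.25 = 9.8375
  Sum = 757.375 µg/L·hr
Extrapolated tail: C_last / k_e = 38.0 / 0.276 = 137.681
AUC_0→∞ = 757.375 + 137.681 = 895.056 µg/L·hr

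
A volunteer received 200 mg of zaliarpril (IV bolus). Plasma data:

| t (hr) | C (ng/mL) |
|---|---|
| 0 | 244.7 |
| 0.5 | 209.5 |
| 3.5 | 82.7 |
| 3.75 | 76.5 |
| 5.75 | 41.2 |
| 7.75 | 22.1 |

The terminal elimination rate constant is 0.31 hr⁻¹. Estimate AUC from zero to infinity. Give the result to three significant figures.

Trapezoidal AUC_0→7.75:
  [0→0.5]: (244.7+209.5)/2 × 0.5 = 113.55
  [0.5→3.5]: (209.5+82.7)/2 × 3 = 438.3
  [3.5→3.75]: (82.7+76.5)/2 × 0.25 = 19.9
  [3.75→5.75]: (76.5+41.2)/2 × 2 = 117.7
  [5.75→7.75]: (41.2+22.1)/2 × 2 = 63.3
  Sum = 752.75 ng/mL·hr
Extrapolated tail: C_last / k_e = 22.1 / 0.31 = 71.290
AUC_0→∞ = 752.75 + 71.290 = 824.04 ng/mL·hr

AUC = 824 ng/mL·hr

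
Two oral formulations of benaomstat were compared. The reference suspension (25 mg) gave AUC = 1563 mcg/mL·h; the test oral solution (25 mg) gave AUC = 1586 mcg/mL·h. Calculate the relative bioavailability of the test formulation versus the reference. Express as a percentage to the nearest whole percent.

F_rel = 101%

F_rel = (AUC_test/D_test) / (AUC_ref/D_ref)
      = (1586/25) / (1563/25)
      = 63.44 / 62.52 = 1.0147 = 101.47%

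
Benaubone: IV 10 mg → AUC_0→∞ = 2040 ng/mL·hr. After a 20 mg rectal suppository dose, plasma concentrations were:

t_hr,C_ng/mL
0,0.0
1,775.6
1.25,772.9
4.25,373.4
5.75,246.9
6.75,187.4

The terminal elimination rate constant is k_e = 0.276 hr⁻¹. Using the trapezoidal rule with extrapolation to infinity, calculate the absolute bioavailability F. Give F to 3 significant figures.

Trapezoidal AUC_0→6.75 (rectal suppository):
  [0→1]: (0.0+775.6)/2 × 1 = 387.8
  [1→1.25]: (775.6+772.9)/2 × 0.25 = 193.5625
  [1.25→4.25]: (772.9+373.4)/2 × 3 = 1719.45
  [4.25→5.75]: (373.4+246.9)/2 × 1.5 = 465.225
  [5.75→6.75]: (246.9+187.4)/2 × 1 = 217.15
  Sum = 2983.1875 ng/mL·hr
Tail: C_last/k_e = 187.4/0.276 = 678.986
AUC_0→∞ (rectal suppository) = 2983.1875 + 678.986 = 3662.1735 ng/mL·hr
F = (AUC_ev/D_ev)/(AUC_iv/D_iv) = (3662.1735/20)/(2040/10) = 183.109/204 = 0.8976

F = 0.898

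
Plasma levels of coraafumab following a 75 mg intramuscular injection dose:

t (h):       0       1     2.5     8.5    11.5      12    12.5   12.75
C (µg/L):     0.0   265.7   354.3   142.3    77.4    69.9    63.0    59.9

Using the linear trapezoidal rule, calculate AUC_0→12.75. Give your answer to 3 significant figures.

AUC = 2500 µg/L·h

Trapezoidal AUC_0→12.75:
  [0→1]: (0.0+265.7)/2 × 1 = 132.85
  [1→2.5]: (265.7+354.3)/2 × 1.5 = 465.0
  [2.5→8.5]: (354.3+142.3)/2 × 6 = 1489.8
  [8.5→11.5]: (142.3+77.4)/2 × 3 = 329.55
  [11.5→12]: (77.4+69.9)/2 × 0.5 = 36.825
  [12→12.5]: (69.9+63.0)/2 × 0.5 = 33.225
  [12.5→12.75]: (63.0+59.9)/2 × 0.25 = 15.3625
  Sum = 2502.6125 µg/L·h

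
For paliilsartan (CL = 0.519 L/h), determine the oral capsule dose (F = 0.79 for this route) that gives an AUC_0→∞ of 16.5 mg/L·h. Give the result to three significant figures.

Dose = CL × AUC_0→∞ / F
     = 0.519 × 16.5 / 0.79 = 10.8399 mg

Dose = 10.8 mg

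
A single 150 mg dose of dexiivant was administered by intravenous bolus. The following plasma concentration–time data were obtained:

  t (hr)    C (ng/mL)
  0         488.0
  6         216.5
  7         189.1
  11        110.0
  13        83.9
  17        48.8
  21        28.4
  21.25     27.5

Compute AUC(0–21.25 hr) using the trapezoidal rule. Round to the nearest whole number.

AUC = 3535 ng/mL·hr

Trapezoidal AUC_0→21.25:
  [0→6]: (488.0+216.5)/2 × 6 = 2113.5
  [6→7]: (216.5+189.1)/2 × 1 = 202.8
  [7→11]: (189.1+110.0)/2 × 4 = 598.2
  [11→13]: (110.0+83.9)/2 × 2 = 193.9
  [13→17]: (83.9+48.8)/2 × 4 = 265.4
  [17→21]: (48.8+28.4)/2 × 4 = 154.4
  [21→21.25]: (28.4+27.5)/2 × 0.25 = 6.9875
  Sum = 3535.1875 ng/mL·hr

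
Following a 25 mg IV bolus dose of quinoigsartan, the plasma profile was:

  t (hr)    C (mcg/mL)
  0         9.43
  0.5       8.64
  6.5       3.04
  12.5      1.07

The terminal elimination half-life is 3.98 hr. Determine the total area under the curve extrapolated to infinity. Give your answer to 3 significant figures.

Trapezoidal AUC_0→12.5:
  [0→0.5]: (9.43+8.64)/2 × 0.5 = 4.5175
  [0.5→6.5]: (8.64+3.04)/2 × 6 = 35.04
  [6.5→12.5]: (3.04+1.07)/2 × 6 = 12.33
  Sum = 51.8875 mcg/mL·hr
k_e = ln2 / t½ = 0.693147 / 3.98 = 0.1742 hr^-1
Extrapolated tail: C_last / k_e = 1.07 / 0.1742 = 6.142
AUC_0→∞ = 51.8875 + 6.142 = 58.0295 mcg/mL·hr

AUC = 58.0 mcg/mL·hr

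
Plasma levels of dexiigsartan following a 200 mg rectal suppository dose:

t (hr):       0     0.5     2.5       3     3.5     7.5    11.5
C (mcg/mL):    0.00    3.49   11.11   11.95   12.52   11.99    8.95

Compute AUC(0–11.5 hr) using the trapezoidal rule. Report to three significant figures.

AUC = 118 mcg/mL·hr

Trapezoidal AUC_0→11.5:
  [0→0.5]: (0.00+3.49)/2 × 0.5 = 0.8725
  [0.5→2.5]: (3.49+11.11)/2 × 2 = 14.6
  [2.5→3]: (11.11+11.95)/2 × 0.5 = 5.765
  [3→3.5]: (11.95+12.52)/2 × 0.5 = 6.1175
  [3.5→7.5]: (12.52+11.99)/2 × 4 = 49.02
  [7.5→11.5]: (11.99+8.95)/2 × 4 = 41.88
  Sum = 118.255 mcg/mL·hr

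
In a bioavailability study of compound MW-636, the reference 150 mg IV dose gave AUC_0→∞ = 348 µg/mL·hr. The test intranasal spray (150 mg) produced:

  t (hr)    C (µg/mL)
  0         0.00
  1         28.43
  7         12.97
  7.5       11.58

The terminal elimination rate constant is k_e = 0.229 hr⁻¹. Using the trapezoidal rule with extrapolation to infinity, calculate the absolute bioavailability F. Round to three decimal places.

Trapezoidal AUC_0→7.5 (intranasal spray):
  [0→1]: (0.00+28.43)/2 × 1 = 14.215
  [1→7]: (28.43+12.97)/2 × 6 = 124.2
  [7→7.5]: (12.97+11.58)/2 × 0.5 = 6.1375
  Sum = 144.5525 µg/mL·hr
Tail: C_last/k_e = 11.58/0.229 = 50.568
AUC_0→∞ (intranasal spray) = 144.5525 + 50.568 = 195.1205 µg/mL·hr
F = (AUC_ev/D_ev)/(AUC_iv/D_iv) = (195.1205/150)/(348/150) = 1.3008/2.32 = 0.5607

F = 0.561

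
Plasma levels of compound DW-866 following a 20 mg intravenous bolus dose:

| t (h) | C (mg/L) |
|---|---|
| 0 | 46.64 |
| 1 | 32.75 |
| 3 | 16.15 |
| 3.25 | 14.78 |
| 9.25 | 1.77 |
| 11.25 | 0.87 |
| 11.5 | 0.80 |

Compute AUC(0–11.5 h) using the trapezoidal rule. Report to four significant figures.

Trapezoidal AUC_0→11.5:
  [0→1]: (46.64+32.75)/2 × 1 = 39.695
  [1→3]: (32.75+16.15)/2 × 2 = 48.9
  [3→3.25]: (16.15+14.78)/2 × 0.25 = 3.86625
  [3.25→9.25]: (14.78+1.77)/2 × 6 = 49.65
  [9.25→11.25]: (1.77+0.87)/2 × 2 = 2.64
  [11.25→11.5]: (0.87+0.80)/2 × 0.25 = 0.20875
  Sum = 144.96 mg/L·h

AUC = 145.0 mg/L·h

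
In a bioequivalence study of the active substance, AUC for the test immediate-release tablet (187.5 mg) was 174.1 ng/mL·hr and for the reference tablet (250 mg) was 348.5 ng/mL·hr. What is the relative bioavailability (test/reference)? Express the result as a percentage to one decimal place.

F_rel = (AUC_test/D_test) / (AUC_ref/D_ref)
      = (174.1/187.5) / (348.5/250)
      = 0.928533 / 1.394 = 0.6661 = 66.61%

F_rel = 66.6%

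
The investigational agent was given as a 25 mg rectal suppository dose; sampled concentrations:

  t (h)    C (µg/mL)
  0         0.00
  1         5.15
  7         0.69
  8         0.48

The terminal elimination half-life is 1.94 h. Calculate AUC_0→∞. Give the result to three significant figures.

AUC = 22.0 µg/mL·h

Trapezoidal AUC_0→8:
  [0→1]: (0.00+5.15)/2 × 1 = 2.575
  [1→7]: (5.15+0.69)/2 × 6 = 17.52
  [7→8]: (0.69+0.48)/2 × 1 = 0.585
  Sum = 20.68 µg/mL·h
k_e = ln2 / t½ = 0.693147 / 1.94 = 0.3573 h^-1
Extrapolated tail: C_last / k_e = 0.48 / 0.3573 = 1.343
AUC_0→∞ = 20.68 + 1.343 = 22.023 µg/mL·h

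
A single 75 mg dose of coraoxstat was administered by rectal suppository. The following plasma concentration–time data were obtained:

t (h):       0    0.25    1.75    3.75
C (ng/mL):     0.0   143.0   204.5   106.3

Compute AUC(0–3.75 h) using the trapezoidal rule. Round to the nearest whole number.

Trapezoidal AUC_0→3.75:
  [0→0.25]: (0.0+143.0)/2 × 0.25 = 17.875
  [0.25→1.75]: (143.0+204.5)/2 × 1.5 = 260.625
  [1.75→3.75]: (204.5+106.3)/2 × 2 = 310.8
  Sum = 589.3 ng/mL·h

AUC = 589 ng/mL·h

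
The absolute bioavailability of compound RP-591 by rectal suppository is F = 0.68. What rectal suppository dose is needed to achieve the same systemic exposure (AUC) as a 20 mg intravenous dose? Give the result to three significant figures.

For equal systemic exposure: F × D_ev = D_iv
D_ev = D_iv / F = 20 / 0.68 = 29.4118 mg

D_rectal = 29.4 mg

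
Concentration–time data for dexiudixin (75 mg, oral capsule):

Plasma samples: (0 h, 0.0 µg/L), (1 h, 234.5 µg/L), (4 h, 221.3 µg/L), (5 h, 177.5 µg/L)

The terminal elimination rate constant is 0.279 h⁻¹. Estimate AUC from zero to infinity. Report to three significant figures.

Trapezoidal AUC_0→5:
  [0→1]: (0.0+234.5)/2 × 1 = 117.25
  [1→4]: (234.5+221.3)/2 × 3 = 683.7
  [4→5]: (221.3+177.5)/2 × 1 = 199.4
  Sum = 1000.35 µg/L·h
Extrapolated tail: C_last / k_e = 177.5 / 0.279 = 636.201
AUC_0→∞ = 1000.35 + 636.201 = 1636.551 µg/L·h

AUC = 1640 µg/L·h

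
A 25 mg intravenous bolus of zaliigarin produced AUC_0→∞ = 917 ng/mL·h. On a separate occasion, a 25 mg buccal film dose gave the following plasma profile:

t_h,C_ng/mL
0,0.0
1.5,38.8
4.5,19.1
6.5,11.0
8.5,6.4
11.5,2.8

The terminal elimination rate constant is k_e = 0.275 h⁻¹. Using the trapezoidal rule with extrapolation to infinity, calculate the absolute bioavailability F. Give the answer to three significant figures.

F = 0.204

Trapezoidal AUC_0→11.5 (buccal film):
  [0→1.5]: (0.0+38.8)/2 × 1.5 = 29.1
  [1.5→4.5]: (38.8+19.1)/2 × 3 = 86.85
  [4.5→6.5]: (19.1+11.0)/2 × 2 = 30.1
  [6.5→8.5]: (11.0+6.4)/2 × 2 = 17.4
  [8.5→11.5]: (6.4+2.8)/2 × 3 = 13.8
  Sum = 177.25 ng/mL·h
Tail: C_last/k_e = 2.8/0.275 = 10.182
AUC_0→∞ (buccal film) = 177.25 + 10.182 = 187.432 ng/mL·h
F = (AUC_ev/D_ev)/(AUC_iv/D_iv) = (187.432/25)/(917/25) = 7.49728/36.68 = 0.2044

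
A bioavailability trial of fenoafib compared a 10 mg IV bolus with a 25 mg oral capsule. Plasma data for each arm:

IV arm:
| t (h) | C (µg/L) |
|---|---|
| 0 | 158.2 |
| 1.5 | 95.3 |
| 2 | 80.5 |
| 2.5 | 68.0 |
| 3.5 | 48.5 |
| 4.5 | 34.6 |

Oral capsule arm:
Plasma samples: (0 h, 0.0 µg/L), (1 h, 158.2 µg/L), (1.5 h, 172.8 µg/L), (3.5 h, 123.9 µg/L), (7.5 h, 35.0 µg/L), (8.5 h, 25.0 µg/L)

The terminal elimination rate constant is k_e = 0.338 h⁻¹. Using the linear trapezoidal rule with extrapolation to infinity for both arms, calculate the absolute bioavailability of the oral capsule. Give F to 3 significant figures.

Trapezoidal AUC_0→4.5 (IV):
  [0→1.5]: (158.2+95.3)/2 × 1.5 = 190.125
  [1.5→2]: (95.3+80.5)/2 × 0.5 = 43.95
  [2→2.5]: (80.5+68.0)/2 × 0.5 = 37.125
  [2.5→3.5]: (68.0+48.5)/2 × 1 = 58.25
  [3.5→4.5]: (48.5+34.6)/2 × 1 = 41.55
  Sum = 371.0 µg/L·h
IV tail: 34.6/0.338 = 102.367; AUC_iv,0→∞ = 371.0 + 102.367 = 473.367 µg/L·h
Trapezoidal AUC_0→8.5 (oral capsule):
  [0→1]: (0.0+158.2)/2 × 1 = 79.1
  [1→1.5]: (158.2+172.8)/2 × 0.5 = 82.75
  [1.5→3.5]: (172.8+123.9)/2 × 2 = 296.7
  [3.5→7.5]: (123.9+35.0)/2 × 4 = 317.8
  [7.5→8.5]: (35.0+25.0)/2 × 1 = 30.0
  Sum = 806.35 µg/L·h
oral capsule tail: 25.0/0.338 = 73.964; AUC_ev,0→∞ = 806.35 + 73.964 = 880.314 µg/L·h
F = (AUC_ev/D_ev)/(AUC_iv/D_iv) = (880.314/25)/(473.367/10) = 35.21256/47.3367 = 0.7439

F = 0.744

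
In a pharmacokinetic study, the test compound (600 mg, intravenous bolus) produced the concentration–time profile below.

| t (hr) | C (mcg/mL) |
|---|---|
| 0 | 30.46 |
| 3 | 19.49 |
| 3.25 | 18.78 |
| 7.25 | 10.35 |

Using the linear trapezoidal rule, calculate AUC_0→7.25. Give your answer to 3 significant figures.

Trapezoidal AUC_0→7.25:
  [0→3]: (30.46+19.49)/2 × 3 = 74.925
  [3→3.25]: (19.49+18.78)/2 × 0.25 = 4.78375
  [3.25→7.25]: (18.78+10.35)/2 × 4 = 58.26
  Sum = 137.96875 mcg/mL·hr

AUC = 138 mcg/mL·hr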